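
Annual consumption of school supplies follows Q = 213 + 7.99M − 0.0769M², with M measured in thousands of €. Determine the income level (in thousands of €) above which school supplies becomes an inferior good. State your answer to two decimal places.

dQ/dM = 7.99 − 0.1538M.
The good is inferior where dQ/dM < 0. Setting dQ/dM = 0 gives M = 7.99 / 0.1538 = 51.95.

51.95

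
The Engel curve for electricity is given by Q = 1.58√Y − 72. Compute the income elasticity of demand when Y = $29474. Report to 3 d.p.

0.681

At Y = 29474: Q = 199.254.
dQ/dY = 1.58/(2√Y) = 0.00460159 at this income.
η = (dQ/dY)·(Y/Q) = 0.00460159 × (29474/199.254) = 0.681.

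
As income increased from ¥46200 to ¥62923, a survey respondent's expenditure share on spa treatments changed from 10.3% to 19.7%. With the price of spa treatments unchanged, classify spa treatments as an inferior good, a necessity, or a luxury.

The budget share rises as income rises, so η > 1.

luxury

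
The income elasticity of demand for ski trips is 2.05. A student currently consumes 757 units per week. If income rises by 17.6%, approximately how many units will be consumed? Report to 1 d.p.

%ΔQ ≈ η × %ΔI = 2.05 × 17.6% = 36.08%.
New Q ≈ 757 × (1 + 0.3608) = 1030.1.

1030.1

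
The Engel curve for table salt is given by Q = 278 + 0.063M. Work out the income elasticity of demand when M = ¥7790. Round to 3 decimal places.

0.638

At M = 7790: Q = 768.770.
dQ/dM = 0.063.
η = (dQ/dM)·(M/Q) = 0.063 × (7790/768.770) = 0.638.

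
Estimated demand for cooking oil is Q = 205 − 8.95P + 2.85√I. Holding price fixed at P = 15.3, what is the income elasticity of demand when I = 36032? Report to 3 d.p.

At P = 15.3, I = 36032: Q = 609.055.
Holding P constant, ∂Q/∂I = 2.85/(2√I) = 0.00750707.
η_I = (∂Q/∂I)·(I/Q) = 0.00750707 × (36032/609.055) = 0.444.

0.444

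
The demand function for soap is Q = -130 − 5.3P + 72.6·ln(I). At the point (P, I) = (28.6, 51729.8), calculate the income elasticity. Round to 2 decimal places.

At P = 28.6, I = 51729.8: Q = 506.405.
Holding P constant, ∂Q/∂I = 72.6/I = 0.00140345.
η_I = (∂Q/∂I)·(I/Q) = 0.00140345 × (51729.8/506.405) = 0.14.

0.14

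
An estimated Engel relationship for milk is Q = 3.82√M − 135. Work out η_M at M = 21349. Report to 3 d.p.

0.660

At M = 21349: Q = 423.152.
dQ/dM = 3.82/(2√M) = 0.0130721 at this income.
η = (dQ/dM)·(M/Q) = 0.0130721 × (21349/423.152) = 0.660.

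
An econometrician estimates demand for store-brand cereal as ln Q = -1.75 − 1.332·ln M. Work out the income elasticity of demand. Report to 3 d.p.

-1.332

In a log-linear demand, the coefficient on ln M is the income elasticity.
So η = -1.332.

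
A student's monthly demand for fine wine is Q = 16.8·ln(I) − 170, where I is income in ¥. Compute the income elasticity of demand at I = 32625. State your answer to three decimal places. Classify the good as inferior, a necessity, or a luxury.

At I = 32625: Q = 4.600.
dQ/dI = 16.8/I = 0.000514943 at this income.
η = (dQ/dI)·(I/Q) = 0.000514943 × (32625/4.600) = 3.652.
Since η > 1, the good is a luxury.

3.652 (luxury)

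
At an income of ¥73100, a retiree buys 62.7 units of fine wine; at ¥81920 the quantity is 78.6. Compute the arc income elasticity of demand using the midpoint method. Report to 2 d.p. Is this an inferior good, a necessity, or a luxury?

ΔQ = 78.6 − 62.7 = 15.9; midpoint Q̄ = (62.7 + 78.6)/2 = 70.65.
ΔI = 81920 − 73100 = 8820; midpoint Ī = (73100 + 81920)/2 = 77510.
η = (ΔQ/Q̄) ÷ (ΔI/Ī) = (15.9/70.65) ÷ (8820/77510) = 1.98.
η > 1 ⇒ luxury.

1.98 (luxury)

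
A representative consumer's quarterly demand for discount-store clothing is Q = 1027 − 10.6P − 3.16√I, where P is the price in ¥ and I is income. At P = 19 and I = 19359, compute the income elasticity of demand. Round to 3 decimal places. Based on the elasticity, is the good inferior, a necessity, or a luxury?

At P = 19, I = 19359: Q = 385.928.
Holding P constant, ∂Q/∂I = -3.16/(2√I) = -0.0113557.
η_I = (∂Q/∂I)·(I/Q) = -0.0113557 × (19359/385.928) = -0.570.
Since η < 0, this is an inferior good.

-0.570 (inferior good)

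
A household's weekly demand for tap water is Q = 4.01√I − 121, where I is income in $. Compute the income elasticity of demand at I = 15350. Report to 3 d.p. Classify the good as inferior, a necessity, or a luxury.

0.661 (necessity)

At I = 15350: Q = 375.819.
dQ/dI = 4.01/(2√I) = 0.016183 at this income.
η = (dQ/dI)·(I/Q) = 0.016183 × (15350/375.819) = 0.661.
Since 0 < η < 1, the good is a necessity.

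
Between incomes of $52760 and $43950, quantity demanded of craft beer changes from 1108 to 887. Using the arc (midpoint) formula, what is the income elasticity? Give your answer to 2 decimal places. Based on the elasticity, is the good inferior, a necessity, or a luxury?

1.22 (luxury)

ΔQ = 887 − 1108 = -221; midpoint Q̄ = (1108 + 887)/2 = 997.5.
ΔI = 43950 − 52760 = -8810; midpoint Ī = (52760 + 43950)/2 = 48355.
η = (ΔQ/Q̄) ÷ (ΔI/Ī) = (-221/997.5) ÷ (-8810/48355) = 1.22.
η > 1 ⇒ luxury.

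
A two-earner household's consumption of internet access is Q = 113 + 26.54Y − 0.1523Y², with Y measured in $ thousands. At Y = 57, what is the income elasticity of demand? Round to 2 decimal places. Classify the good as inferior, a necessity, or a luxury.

0.46 (necessity)

At Y = 57: Q = 1130.9573.
dQ/dY = 26.54 − 0.3046Y = 9.17780.
η = (dQ/dY)·(Y/Q) = 9.17780 × (57/1130.9573) = 0.46.
0 < η < 1 ⇒ necessity.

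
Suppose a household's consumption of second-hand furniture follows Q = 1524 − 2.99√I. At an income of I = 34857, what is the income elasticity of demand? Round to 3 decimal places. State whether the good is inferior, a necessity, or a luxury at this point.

-0.289 (inferior good)

At I = 34857: Q = 965.766.
dQ/dI = -2.99/(2√I) = -0.00800749 at this income.
η = (dQ/dI)·(I/Q) = -0.00800749 × (34857/965.766) = -0.289.
Since η < 0, the good is an inferior good.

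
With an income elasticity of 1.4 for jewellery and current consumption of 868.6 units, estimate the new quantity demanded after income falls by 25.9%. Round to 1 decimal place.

%ΔQ ≈ η × %ΔI = 1.4 × (-25.9%) = -36.26%.
New Q ≈ 868.6 × (1 − 0.3626) = 553.6.

553.6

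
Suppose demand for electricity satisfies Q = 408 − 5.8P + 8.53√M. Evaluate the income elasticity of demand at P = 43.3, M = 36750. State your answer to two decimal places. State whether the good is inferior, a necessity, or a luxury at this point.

0.46 (necessity)

At P = 43.3, M = 36750: Q = 1792.086.
Holding P constant, ∂Q/∂M = 8.53/(2√M) = 0.022248.
η_M = (∂Q/∂M)·(M/Q) = 0.022248 × (36750/1792.086) = 0.46.
Since 0 < η < 1, this is a necessity.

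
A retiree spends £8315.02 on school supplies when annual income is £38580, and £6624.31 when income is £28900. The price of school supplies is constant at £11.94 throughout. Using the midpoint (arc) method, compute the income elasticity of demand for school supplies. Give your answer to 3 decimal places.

0.789

With a constant price, Q₁ = 8315.02/11.94 = 696.400 and Q₂ = 6624.31/11.94 = 554.800 (equivalently, work directly with expenditure since P cancels).
Midpoint %ΔQ = (6624.31 − 8315.02)/7469.67 = -0.22634; midpoint %ΔI = (28900 − 38580)/33740 = -0.28690.
η = -0.22634 / -0.28690 = 0.789.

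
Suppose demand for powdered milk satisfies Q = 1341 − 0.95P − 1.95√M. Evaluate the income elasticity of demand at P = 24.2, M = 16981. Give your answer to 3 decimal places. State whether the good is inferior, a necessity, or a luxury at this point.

-0.119 (inferior good)

At P = 24.2, M = 16981: Q = 1063.903.
Holding P constant, ∂Q/∂M = -1.95/(2√M) = -0.00748209.
η_M = (∂Q/∂M)·(M/Q) = -0.00748209 × (16981/1063.903) = -0.119.
Since η < 0, this is an inferior good.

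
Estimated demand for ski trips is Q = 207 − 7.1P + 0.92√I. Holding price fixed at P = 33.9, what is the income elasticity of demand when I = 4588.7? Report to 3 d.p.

1.088

At P = 33.9, I = 4588.7: Q = 28.631.
Holding P constant, ∂Q/∂I = 0.92/(2√I) = 0.00679068.
η_I = (∂Q/∂I)·(I/Q) = 0.00679068 × (4588.7/28.631) = 1.088.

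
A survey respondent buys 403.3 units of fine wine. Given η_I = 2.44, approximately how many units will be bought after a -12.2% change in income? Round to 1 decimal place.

283.2

%ΔQ ≈ η × %ΔI = 2.44 × (-12.2%) = -29.768%.
New Q ≈ 403.3 × (1 − 0.29768) = 283.2.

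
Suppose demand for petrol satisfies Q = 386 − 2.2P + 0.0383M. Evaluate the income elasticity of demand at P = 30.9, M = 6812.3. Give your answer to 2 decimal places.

0.45

At P = 30.9, M = 6812.3: Q = 578.931.
Holding P constant, ∂Q/∂M = 0.0383.
η_M = (∂Q/∂M)·(M/Q) = 0.0383 × (6812.3/578.931) = 0.45.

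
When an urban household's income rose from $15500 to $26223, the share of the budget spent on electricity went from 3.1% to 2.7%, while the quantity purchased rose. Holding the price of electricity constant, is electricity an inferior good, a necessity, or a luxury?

necessity

Quantity rises but the budget share falls as income rises, so 0 < η < 1.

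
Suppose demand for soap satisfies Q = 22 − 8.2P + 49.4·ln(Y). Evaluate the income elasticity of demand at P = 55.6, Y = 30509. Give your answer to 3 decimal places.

At P = 55.6, Y = 30509: Q = 76.173.
Holding P constant, ∂Q/∂Y = 49.4/Y = 0.00161919.
η_Y = (∂Q/∂Y)·(Y/Q) = 0.00161919 × (30509/76.173) = 0.649.

0.649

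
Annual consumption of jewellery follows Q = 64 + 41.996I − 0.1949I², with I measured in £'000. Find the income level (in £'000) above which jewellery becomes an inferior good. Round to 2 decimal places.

107.74

dQ/dI = 41.996 − 0.3898I.
The good is inferior where dQ/dI < 0. Setting dQ/dI = 0 gives I = 41.996 / 0.3898 = 107.74.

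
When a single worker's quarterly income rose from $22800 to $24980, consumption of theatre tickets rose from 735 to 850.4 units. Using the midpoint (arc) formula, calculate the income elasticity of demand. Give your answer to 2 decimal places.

1.60

ΔQ = 850.4 − 735 = 115.4; midpoint Q̄ = (735 + 850.4)/2 = 792.7.
ΔI = 24980 − 22800 = 2180; midpoint Ī = (22800 + 24980)/2 = 23890.
η = (ΔQ/Q̄) ÷ (ΔI/Ī) = (115.4/792.7) ÷ (2180/23890) = 1.60.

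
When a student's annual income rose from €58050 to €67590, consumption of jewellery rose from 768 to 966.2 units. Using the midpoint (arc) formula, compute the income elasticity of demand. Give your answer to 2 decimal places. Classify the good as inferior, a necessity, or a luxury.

ΔQ = 966.2 − 768 = 198.2; midpoint Q̄ = (768 + 966.2)/2 = 867.1.
ΔI = 67590 − 58050 = 9540; midpoint Ī = (58050 + 67590)/2 = 62820.
η = (ΔQ/Q̄) ÷ (ΔI/Ī) = (198.2/867.1) ÷ (9540/62820) = 1.51.
η > 1 ⇒ luxury.

1.51 (luxury)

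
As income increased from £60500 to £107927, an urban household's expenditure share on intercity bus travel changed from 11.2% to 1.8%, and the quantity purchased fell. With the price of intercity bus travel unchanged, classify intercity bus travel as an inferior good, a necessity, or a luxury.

inferior good

Quantity demanded falls as income rises, so η < 0.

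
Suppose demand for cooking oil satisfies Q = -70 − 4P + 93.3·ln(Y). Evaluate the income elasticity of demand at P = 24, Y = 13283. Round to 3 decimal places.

At P = 24, Y = 13283: Q = 719.813.
Holding P constant, ∂Q/∂Y = 93.3/Y = 0.00702402.
η_Y = (∂Q/∂Y)·(Y/Q) = 0.00702402 × (13283/719.813) = 0.130.

0.130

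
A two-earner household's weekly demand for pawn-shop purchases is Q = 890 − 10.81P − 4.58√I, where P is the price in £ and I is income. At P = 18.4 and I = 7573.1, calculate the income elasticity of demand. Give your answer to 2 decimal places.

-0.68

At P = 18.4, I = 7573.1: Q = 292.528.
Holding P constant, ∂Q/∂I = -4.58/(2√I) = -0.0263147.
η_I = (∂Q/∂I)·(I/Q) = -0.0263147 × (7573.1/292.528) = -0.68.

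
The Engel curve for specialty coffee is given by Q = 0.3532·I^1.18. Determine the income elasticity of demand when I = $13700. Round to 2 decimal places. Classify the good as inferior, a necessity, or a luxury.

For Q = A·I^β the income elasticity is constant and equal to β.
Here β = 1.18, so η = 1.18.
Since η > 1, the good is a luxury.

1.18 (luxury)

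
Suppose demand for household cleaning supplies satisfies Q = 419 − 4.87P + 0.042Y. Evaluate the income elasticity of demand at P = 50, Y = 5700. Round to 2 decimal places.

0.58

At P = 50, Y = 5700: Q = 414.900.
Holding P constant, ∂Q/∂Y = 0.042.
η_Y = (∂Q/∂Y)·(Y/Q) = 0.042 × (5700/414.900) = 0.58.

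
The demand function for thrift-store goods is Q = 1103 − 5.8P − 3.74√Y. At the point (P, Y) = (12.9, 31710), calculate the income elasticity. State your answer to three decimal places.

-0.919

At P = 12.9, Y = 31710: Q = 362.187.
Holding P constant, ∂Q/∂Y = -3.74/(2√Y) = -0.0105013.
η_Y = (∂Q/∂Y)·(Y/Q) = -0.0105013 × (31710/362.187) = -0.919.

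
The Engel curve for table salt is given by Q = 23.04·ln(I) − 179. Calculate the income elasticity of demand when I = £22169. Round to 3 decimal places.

At I = 22169: Q = 51.549.
dQ/dI = 23.04/I = 0.00103929 at this income.
η = (dQ/dI)·(I/Q) = 0.00103929 × (22169/51.549) = 0.447.

0.447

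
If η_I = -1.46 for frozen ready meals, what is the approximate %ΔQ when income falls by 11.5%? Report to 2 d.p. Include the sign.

16.79%

%ΔQ ≈ η × %ΔI = -1.46 × (-11.5%) = 16.79%.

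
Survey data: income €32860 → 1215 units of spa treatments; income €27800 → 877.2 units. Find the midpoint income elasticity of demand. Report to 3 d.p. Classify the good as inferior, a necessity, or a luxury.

1.936 (luxury)

ΔQ = 877.2 − 1215 = -337.8; midpoint Q̄ = (1215 + 877.2)/2 = 1046.1.
ΔI = 27800 − 32860 = -5060; midpoint Ī = (32860 + 27800)/2 = 30330.
η = (ΔQ/Q̄) ÷ (ΔI/Ī) = (-337.8/1046.1) ÷ (-5060/30330) = 1.936.
η > 1 ⇒ luxury.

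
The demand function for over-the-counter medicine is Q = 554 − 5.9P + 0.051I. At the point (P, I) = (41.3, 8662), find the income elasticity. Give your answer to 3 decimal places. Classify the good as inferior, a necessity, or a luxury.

At P = 41.3, I = 8662: Q = 752.092.
Holding P constant, ∂Q/∂I = 0.051.
η_I = (∂Q/∂I)·(I/Q) = 0.051 × (8662/752.092) = 0.587.
Since 0 < η < 1, this is a necessity.

0.587 (necessity)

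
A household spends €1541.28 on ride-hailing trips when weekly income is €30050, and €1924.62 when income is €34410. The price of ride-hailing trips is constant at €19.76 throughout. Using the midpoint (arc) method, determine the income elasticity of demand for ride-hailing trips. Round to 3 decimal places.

1.635

With a constant price, Q₁ = 1541.28/19.76 = 78.000 and Q₂ = 1924.62/19.76 = 97.400 (equivalently, work directly with expenditure since P cancels).
Midpoint %ΔQ = (1924.62 − 1541.28)/1732.95 = 0.22121; midpoint %ΔI = (34410 − 30050)/32230 = 0.13528.
η = 0.22121 / 0.13528 = 1.635.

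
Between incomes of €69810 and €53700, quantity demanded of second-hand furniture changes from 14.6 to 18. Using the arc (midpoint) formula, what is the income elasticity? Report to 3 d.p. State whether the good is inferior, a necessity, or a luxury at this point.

-0.800 (inferior good)

ΔQ = 18 − 14.6 = 3.4; midpoint Q̄ = (14.6 + 18)/2 = 16.3.
ΔI = 53700 − 69810 = -16110; midpoint Ī = (69810 + 53700)/2 = 61755.
η = (ΔQ/Q̄) ÷ (ΔI/Ī) = (3.4/16.3) ÷ (-16110/61755) = -0.800.
η < 0 ⇒ inferior good.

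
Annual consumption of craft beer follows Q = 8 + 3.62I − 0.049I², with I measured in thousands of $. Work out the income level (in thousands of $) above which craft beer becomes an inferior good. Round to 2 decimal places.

dQ/dI = 3.62 − 0.098I.
The good is inferior where dQ/dI < 0. Setting dQ/dI = 0 gives I = 3.62 / 0.098 = 36.94.

36.94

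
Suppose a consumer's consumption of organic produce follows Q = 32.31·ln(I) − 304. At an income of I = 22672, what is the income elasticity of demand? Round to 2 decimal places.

1.61

At I = 22672: Q = 20.033.
dQ/dI = 32.31/I = 0.00142511 at this income.
η = (dQ/dI)·(I/Q) = 0.00142511 × (22672/20.033) = 1.61.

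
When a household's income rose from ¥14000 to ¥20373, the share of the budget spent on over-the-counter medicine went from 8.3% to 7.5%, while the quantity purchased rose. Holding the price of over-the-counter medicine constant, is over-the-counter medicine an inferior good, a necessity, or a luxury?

Quantity rises but the budget share falls as income rises, so 0 < η < 1.

necessity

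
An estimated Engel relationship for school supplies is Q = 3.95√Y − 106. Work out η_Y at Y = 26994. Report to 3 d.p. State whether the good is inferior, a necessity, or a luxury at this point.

At Y = 26994: Q = 542.979.
dQ/dY = 3.95/(2√Y) = 0.0120208 at this income.
η = (dQ/dY)·(Y/Q) = 0.0120208 × (26994/542.979) = 0.598.
Since 0 < η < 1, the good is a necessity.

0.598 (necessity)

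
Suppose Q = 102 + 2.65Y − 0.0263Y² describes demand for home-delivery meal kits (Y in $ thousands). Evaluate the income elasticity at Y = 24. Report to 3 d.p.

At Y = 24: Q = 150.4512.
dQ/dY = 2.65 − 0.0526Y = 1.38760.
η = (dQ/dY)·(Y/Q) = 1.38760 × (24/150.4512) = 0.221.

0.221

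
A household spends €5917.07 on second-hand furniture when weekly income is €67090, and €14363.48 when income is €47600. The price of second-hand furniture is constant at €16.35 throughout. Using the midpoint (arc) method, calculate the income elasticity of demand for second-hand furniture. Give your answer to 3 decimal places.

-2.451

With a constant price, Q₁ = 5917.07/16.35 = 361.900 and Q₂ = 14363.48/16.35 = 878.500 (equivalently, work directly with expenditure since P cancels).
Midpoint %ΔQ = (14363.48 − 5917.07)/10140.28 = 0.83296; midpoint %ΔI = (47600 − 67090)/57345 = -0.33987.
η = 0.83296 / -0.33987 = -2.451.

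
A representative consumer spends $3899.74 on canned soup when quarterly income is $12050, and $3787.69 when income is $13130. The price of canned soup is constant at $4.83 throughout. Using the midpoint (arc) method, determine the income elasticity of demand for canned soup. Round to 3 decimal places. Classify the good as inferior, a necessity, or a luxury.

-0.340 (inferior good)

With a constant price, Q₁ = 3899.74/4.83 = 807.400 and Q₂ = 3787.69/4.83 = 784.201 (equivalently, work directly with expenditure since P cancels).
Midpoint %ΔQ = (3787.69 − 3899.74)/3843.72 = -0.02915; midpoint %ΔI = (13130 − 12050)/12590 = 0.08578.
η = -0.02915 / 0.08578 = -0.340.
η < 0 ⇒ inferior good.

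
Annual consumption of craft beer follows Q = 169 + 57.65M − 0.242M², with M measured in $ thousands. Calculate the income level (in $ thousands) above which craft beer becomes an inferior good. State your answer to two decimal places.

119.11

dQ/dM = 57.65 − 0.484M.
The good is inferior where dQ/dM < 0. Setting dQ/dM = 0 gives M = 57.65 / 0.484 = 119.11.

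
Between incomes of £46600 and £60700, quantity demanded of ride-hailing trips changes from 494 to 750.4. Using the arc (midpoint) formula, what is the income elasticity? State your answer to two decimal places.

1.57

ΔQ = 750.4 − 494 = 256.4; midpoint Q̄ = (494 + 750.4)/2 = 622.2.
ΔI = 60700 − 46600 = 14100; midpoint Ī = (46600 + 60700)/2 = 53650.
η = (ΔQ/Q̄) ÷ (ΔI/Ī) = (256.4/622.2) ÷ (14100/53650) = 1.57.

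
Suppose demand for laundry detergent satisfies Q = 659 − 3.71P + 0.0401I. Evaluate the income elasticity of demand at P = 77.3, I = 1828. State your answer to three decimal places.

At P = 77.3, I = 1828: Q = 445.520.
Holding P constant, ∂Q/∂I = 0.0401.
η_I = (∂Q/∂I)·(I/Q) = 0.0401 × (1828/445.520) = 0.165.

0.165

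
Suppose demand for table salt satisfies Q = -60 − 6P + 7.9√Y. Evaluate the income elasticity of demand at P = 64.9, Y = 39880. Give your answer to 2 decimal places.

0.70

At P = 64.9, Y = 39880: Q = 1128.228.
Holding P constant, ∂Q/∂Y = 7.9/(2√Y) = 0.0197797.
η_Y = (∂Q/∂Y)·(Y/Q) = 0.0197797 × (39880/1128.228) = 0.70.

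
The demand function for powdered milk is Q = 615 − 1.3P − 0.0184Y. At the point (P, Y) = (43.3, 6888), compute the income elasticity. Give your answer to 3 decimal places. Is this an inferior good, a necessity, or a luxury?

At P = 43.3, Y = 6888: Q = 431.971.
Holding P constant, ∂Q/∂Y = −0.0184.
η_Y = (∂Q/∂Y)·(Y/Q) = -0.0184 × (6888/431.971) = -0.293.
Since η < 0, this is an inferior good.

-0.293 (inferior good)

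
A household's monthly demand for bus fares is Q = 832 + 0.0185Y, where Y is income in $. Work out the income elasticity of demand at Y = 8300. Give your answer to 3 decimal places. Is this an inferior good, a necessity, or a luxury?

0.156 (necessity)

At Y = 8300: Q = 985.550.
dQ/dY = 0.0185.
η = (dQ/dY)·(Y/Q) = 0.0185 × (8300/985.550) = 0.156.
Since 0 < η < 1, the good is a necessity.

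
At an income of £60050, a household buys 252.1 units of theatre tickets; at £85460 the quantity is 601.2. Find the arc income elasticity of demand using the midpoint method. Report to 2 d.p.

ΔQ = 601.2 − 252.1 = 349.1; midpoint Q̄ = (252.1 + 601.2)/2 = 426.65.
ΔI = 85460 − 60050 = 25410; midpoint Ī = (60050 + 85460)/2 = 72755.
η = (ΔQ/Q̄) ÷ (ΔI/Ī) = (349.1/426.65) ÷ (25410/72755) = 2.34.

2.34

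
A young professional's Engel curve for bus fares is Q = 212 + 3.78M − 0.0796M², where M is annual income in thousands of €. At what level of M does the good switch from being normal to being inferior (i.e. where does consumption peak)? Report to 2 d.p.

dQ/dM = 3.78 − 0.1592M.
The good is inferior where dQ/dM < 0. Setting dQ/dM = 0 gives M = 3.78 / 0.1592 = 23.74.

23.74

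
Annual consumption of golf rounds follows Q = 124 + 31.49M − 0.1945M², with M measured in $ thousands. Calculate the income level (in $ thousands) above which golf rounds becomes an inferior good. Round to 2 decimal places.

80.95

dQ/dM = 31.49 − 0.389M.
The good is inferior where dQ/dM < 0. Setting dQ/dM = 0 gives M = 31.49 / 0.389 = 80.95.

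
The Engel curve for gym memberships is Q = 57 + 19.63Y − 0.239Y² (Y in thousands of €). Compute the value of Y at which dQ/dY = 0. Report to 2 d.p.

dQ/dY = 19.63 − 0.478Y.
The good is inferior where dQ/dY < 0. Setting dQ/dY = 0 gives Y = 19.63 / 0.478 = 41.07.

41.07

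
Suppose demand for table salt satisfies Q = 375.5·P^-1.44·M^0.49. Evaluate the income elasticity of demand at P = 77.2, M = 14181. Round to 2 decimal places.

0.49

For a multiplicative demand Q = A·P^α·M^β, the income elasticity is β everywhere.
Here β = 0.49, so η = 0.49.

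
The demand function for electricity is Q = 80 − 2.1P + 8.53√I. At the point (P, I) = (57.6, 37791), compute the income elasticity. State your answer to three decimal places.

At P = 57.6, I = 37791: Q = 1617.264.
Holding P constant, ∂Q/∂I = 8.53/(2√I) = 0.0219394.
η_I = (∂Q/∂I)·(I/Q) = 0.0219394 × (37791/1617.264) = 0.513.

0.513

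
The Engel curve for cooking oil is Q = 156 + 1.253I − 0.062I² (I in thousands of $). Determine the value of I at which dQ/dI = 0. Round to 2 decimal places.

10.10

dQ/dI = 1.253 − 0.124I.
The good is inferior where dQ/dI < 0. Setting dQ/dI = 0 gives I = 1.253 / 0.124 = 10.10.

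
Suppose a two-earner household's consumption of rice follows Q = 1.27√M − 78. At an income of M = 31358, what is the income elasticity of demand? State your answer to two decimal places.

At M = 31358: Q = 146.894.
dQ/dM = 1.27/(2√M) = 0.00358591 at this income.
η = (dQ/dM)·(M/Q) = 0.00358591 × (31358/146.894) = 0.77.

0.77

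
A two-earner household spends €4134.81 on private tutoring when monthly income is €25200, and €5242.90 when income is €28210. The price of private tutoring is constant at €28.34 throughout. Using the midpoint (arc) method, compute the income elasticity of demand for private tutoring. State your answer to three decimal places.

With a constant price, Q₁ = 4134.81/28.34 = 145.900 and Q₂ = 5242.90/28.34 = 185.000 (equivalently, work directly with expenditure since P cancels).
Midpoint %ΔQ = (5242.90 − 4134.81)/4688.85 = 0.23632; midpoint %ΔI = (28210 − 25200)/26705 = 0.11271.
η = 0.23632 / 0.11271 = 2.097.

2.097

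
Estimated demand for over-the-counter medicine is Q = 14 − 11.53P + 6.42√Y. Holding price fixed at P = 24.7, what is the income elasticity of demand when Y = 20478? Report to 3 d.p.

At P = 24.7, Y = 20478: Q = 647.920.
Holding P constant, ∂Q/∂Y = 6.42/(2√Y) = 0.0224317.
η_Y = (∂Q/∂Y)·(Y/Q) = 0.0224317 × (20478/647.920) = 0.709.

0.709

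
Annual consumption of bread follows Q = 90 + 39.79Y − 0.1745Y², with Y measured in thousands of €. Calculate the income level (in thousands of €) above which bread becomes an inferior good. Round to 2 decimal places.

114.01

dQ/dY = 39.79 − 0.349Y.
The good is inferior where dQ/dY < 0. Setting dQ/dY = 0 gives Y = 39.79 / 0.349 = 114.01.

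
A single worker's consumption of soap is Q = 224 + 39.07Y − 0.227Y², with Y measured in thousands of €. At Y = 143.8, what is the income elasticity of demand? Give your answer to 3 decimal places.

-3.283

At Y = 143.8: Q = 1148.2601.
dQ/dY = 39.07 − 0.454Y = -26.21520.
η = (dQ/dY)·(Y/Q) = -26.21520 × (143.8/1148.2601) = -3.283.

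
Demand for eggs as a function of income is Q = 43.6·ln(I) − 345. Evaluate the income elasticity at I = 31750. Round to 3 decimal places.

At I = 31750: Q = 106.942.
dQ/dI = 43.6/I = 0.00137323 at this income.
η = (dQ/dI)·(I/Q) = 0.00137323 × (31750/106.942) = 0.408.

0.408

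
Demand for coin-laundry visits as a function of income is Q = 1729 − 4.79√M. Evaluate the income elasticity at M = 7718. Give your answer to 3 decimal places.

At M = 7718: Q = 1308.188.
dQ/dM = -4.79/(2√M) = -0.0272617 at this income.
η = (dQ/dM)·(M/Q) = -0.0272617 × (7718/1308.188) = -0.161.

-0.161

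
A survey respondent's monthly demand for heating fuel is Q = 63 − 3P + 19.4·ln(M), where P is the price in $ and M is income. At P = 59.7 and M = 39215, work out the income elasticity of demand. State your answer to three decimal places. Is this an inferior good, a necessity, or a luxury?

0.218 (necessity)

At P = 59.7, M = 39215: Q = 89.090.
Holding P constant, ∂Q/∂M = 19.4/M = 0.000494709.
η_M = (∂Q/∂M)·(M/Q) = 0.000494709 × (39215/89.090) = 0.218.
Since 0 < η < 1, this is a necessity.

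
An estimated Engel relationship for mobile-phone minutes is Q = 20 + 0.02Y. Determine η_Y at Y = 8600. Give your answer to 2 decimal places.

0.90

At Y = 8600: Q = 192.000.
dQ/dY = 0.02.
η = (dQ/dY)·(Y/Q) = 0.02 × (8600/192.000) = 0.90.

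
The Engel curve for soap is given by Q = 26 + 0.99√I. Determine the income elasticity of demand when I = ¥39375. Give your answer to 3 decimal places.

0.442

At I = 39375: Q = 222.447.
dQ/dI = 0.99/(2√I) = 0.00249457 at this income.
η = (dQ/dI)·(I/Q) = 0.00249457 × (39375/222.447) = 0.442.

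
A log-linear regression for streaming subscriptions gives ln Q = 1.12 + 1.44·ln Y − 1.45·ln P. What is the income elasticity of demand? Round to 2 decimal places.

1.44

In a log-linear demand, the coefficient on ln Y is the income elasticity.
So η = 1.44.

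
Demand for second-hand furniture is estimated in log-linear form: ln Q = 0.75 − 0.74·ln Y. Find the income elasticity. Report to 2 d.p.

In a log-linear demand, the coefficient on ln Y is the income elasticity.
So η = -0.74.

-0.74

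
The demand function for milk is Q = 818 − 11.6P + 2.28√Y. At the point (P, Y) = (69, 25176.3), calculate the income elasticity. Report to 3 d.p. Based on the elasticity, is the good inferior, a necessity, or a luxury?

0.477 (necessity)

At P = 69, Y = 25176.3: Q = 379.369.
Holding P constant, ∂Q/∂Y = 2.28/(2√Y) = 0.0071847.
η_Y = (∂Q/∂Y)·(Y/Q) = 0.0071847 × (25176.3/379.369) = 0.477.
Since 0 < η < 1, this is a necessity.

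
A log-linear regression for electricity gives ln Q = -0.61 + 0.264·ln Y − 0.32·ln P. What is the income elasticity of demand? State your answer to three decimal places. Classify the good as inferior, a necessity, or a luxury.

0.264 (necessity)

In a log-linear demand, the coefficient on ln Y is the income elasticity.
So η = 0.264.
0 < η < 1 ⇒ necessity.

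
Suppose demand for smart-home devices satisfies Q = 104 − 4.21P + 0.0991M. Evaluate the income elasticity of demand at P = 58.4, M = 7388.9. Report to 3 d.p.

At P = 58.4, M = 7388.9: Q = 590.376.
Holding P constant, ∂Q/∂M = 0.0991.
η_M = (∂Q/∂M)·(M/Q) = 0.0991 × (7388.9/590.376) = 1.240.

1.240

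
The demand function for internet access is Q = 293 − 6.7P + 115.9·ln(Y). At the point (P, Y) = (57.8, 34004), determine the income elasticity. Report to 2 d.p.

0.10

At P = 57.8, Y = 34004: Q = 1115.068.
Holding P constant, ∂Q/∂Y = 115.9/Y = 0.00340842.
η_Y = (∂Q/∂Y)·(Y/Q) = 0.00340842 × (34004/1115.068) = 0.10.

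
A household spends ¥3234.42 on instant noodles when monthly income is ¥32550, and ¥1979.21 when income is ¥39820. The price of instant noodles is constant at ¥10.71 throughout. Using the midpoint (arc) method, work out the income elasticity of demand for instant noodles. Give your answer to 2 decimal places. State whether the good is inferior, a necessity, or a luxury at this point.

-2.40 (inferior good)

With a constant price, Q₁ = 3234.42/10.71 = 302.000 and Q₂ = 1979.21/10.71 = 184.800 (equivalently, work directly with expenditure since P cancels).
Midpoint %ΔQ = (1979.21 − 3234.42)/2606.82 = -0.48151; midpoint %ΔI = (39820 − 32550)/36185 = 0.20091.
η = -0.48151 / 0.20091 = -2.40.
η < 0 ⇒ inferior good.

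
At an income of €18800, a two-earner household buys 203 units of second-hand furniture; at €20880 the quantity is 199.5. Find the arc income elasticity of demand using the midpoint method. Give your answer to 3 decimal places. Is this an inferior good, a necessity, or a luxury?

-0.166 (inferior good)

ΔQ = 199.5 − 203 = -3.5; midpoint Q̄ = (203 + 199.5)/2 = 201.25.
ΔI = 20880 − 18800 = 2080; midpoint Ī = (18800 + 20880)/2 = 19840.
η = (ΔQ/Q̄) ÷ (ΔI/Ī) = (-3.5/201.25) ÷ (2080/19840) = -0.166.
η < 0 ⇒ inferior good.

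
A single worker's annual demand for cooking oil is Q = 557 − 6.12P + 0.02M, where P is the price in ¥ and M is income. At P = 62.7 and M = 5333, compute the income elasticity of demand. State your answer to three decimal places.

At P = 62.7, M = 5333: Q = 279.936.
Holding P constant, ∂Q/∂M = 0.02.
η_M = (∂Q/∂M)·(M/Q) = 0.02 × (5333/279.936) = 0.381.

0.381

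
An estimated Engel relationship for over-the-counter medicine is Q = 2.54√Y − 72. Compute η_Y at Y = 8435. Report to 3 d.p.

0.723

At Y = 8435: Q = 161.279.
dQ/dY = 2.54/(2√Y) = 0.0138281 at this income.
η = (dQ/dY)·(Y/Q) = 0.0138281 × (8435/161.279) = 0.723.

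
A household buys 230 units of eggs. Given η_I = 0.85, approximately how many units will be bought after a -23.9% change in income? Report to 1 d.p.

183.3

%ΔQ ≈ η × %ΔI = 0.85 × (-23.9%) = -20.315%.
New Q ≈ 230 × (1 − 0.20315) = 183.3.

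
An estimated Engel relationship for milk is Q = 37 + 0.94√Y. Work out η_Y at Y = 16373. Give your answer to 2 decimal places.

At Y = 16373: Q = 157.280.
dQ/dY = 0.94/(2√Y) = 0.00367311 at this income.
η = (dQ/dY)·(Y/Q) = 0.00367311 × (16373/157.280) = 0.38.

0.38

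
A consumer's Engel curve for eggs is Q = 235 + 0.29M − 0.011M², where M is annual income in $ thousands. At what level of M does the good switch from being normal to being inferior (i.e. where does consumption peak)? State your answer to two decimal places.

dQ/dM = 0.29 − 0.022M.
The good is inferior where dQ/dM < 0. Setting dQ/dM = 0 gives M = 0.29 / 0.022 = 13.18.

13.18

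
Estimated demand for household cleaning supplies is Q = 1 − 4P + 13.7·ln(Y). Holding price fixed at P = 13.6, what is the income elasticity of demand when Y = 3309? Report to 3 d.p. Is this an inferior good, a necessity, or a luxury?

0.238 (necessity)

At P = 13.6, Y = 3309: Q = 57.630.
Holding P constant, ∂Q/∂Y = 13.7/Y = 0.00414022.
η_Y = (∂Q/∂Y)·(Y/Q) = 0.00414022 × (3309/57.630) = 0.238.
Since 0 < η < 1, this is a necessity.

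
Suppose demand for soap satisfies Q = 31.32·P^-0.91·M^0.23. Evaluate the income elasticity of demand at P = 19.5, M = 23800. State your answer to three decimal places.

For a multiplicative demand Q = A·P^α·M^β, the income elasticity is β everywhere.
Here β = 0.23, so η = 0.230.

0.230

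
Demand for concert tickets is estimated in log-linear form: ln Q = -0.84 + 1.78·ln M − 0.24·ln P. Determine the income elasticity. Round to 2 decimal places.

1.78

In a log-linear demand, the coefficient on ln M is the income elasticity.
So η = 1.78.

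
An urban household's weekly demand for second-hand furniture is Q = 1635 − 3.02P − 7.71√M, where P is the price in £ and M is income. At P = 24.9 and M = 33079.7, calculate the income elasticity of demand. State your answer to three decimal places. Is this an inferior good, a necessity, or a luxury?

-4.451 (inferior good)

At P = 24.9, M = 33079.7: Q = 157.521.
Holding P constant, ∂Q/∂M = -7.71/(2√M) = -0.0211955.
η_M = (∂Q/∂M)·(M/Q) = -0.0211955 × (33079.7/157.521) = -4.451.
Since η < 0, this is an inferior good.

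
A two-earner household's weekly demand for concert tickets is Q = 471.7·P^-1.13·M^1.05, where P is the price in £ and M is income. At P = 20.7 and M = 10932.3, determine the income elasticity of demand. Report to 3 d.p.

1.050

For a multiplicative demand Q = A·P^α·M^β, the income elasticity is β everywhere.
Here β = 1.05, so η = 1.050.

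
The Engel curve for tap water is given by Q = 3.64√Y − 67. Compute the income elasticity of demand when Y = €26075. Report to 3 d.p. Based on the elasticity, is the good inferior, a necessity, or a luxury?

0.564 (necessity)

At Y = 26075: Q = 520.778.
dQ/dY = 3.64/(2√Y) = 0.0112709 at this income.
η = (dQ/dY)·(Y/Q) = 0.0112709 × (26075/520.778) = 0.564.
Since 0 < η < 1, the good is a necessity.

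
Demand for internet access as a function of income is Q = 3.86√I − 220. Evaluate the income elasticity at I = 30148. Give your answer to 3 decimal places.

At I = 30148: Q = 450.219.
dQ/dI = 3.86/(2√I) = 0.0111155 at this income.
η = (dQ/dI)·(I/Q) = 0.0111155 × (30148/450.219) = 0.744.

0.744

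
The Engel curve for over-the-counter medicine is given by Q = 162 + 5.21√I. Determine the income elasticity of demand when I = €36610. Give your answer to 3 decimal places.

0.430

At I = 36610: Q = 1158.868.
dQ/dI = 5.21/(2√I) = 0.0136147 at this income.
η = (dQ/dI)·(I/Q) = 0.0136147 × (36610/1158.868) = 0.430.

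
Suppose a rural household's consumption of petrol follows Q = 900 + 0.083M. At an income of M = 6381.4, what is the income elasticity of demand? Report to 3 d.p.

At M = 6381.4: Q = 1429.656.
dQ/dM = 0.083.
η = (dQ/dM)·(M/Q) = 0.083 × (6381.4/1429.656) = 0.370.

0.370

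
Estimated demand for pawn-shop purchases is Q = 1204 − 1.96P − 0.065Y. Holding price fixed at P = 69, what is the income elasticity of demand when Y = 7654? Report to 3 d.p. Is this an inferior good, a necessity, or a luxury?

-0.871 (inferior good)

At P = 69, Y = 7654: Q = 571.250.
Holding P constant, ∂Q/∂Y = −0.065.
η_Y = (∂Q/∂Y)·(Y/Q) = -0.065 × (7654/571.250) = -0.871.
Since η < 0, this is an inferior good.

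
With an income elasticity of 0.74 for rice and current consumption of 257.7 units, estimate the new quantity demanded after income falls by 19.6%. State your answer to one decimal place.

220.3

%ΔQ ≈ η × %ΔI = 0.74 × (-19.6%) = -14.504%.
New Q ≈ 257.7 × (1 − 0.14504) = 220.3.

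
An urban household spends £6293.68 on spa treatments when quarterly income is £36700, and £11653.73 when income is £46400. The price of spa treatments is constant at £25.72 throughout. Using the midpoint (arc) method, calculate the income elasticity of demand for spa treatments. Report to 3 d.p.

2.559

With a constant price, Q₁ = 6293.68/25.72 = 244.700 and Q₂ = 11653.73/25.72 = 453.100 (equivalently, work directly with expenditure since P cancels).
Midpoint %ΔQ = (11653.73 − 6293.68)/8973.71 = 0.59731; midpoint %ΔI = (46400 − 36700)/41550 = 0.23345.
η = 0.59731 / 0.23345 = 2.559.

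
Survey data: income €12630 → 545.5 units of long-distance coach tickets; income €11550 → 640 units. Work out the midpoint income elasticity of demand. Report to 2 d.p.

ΔQ = 640 − 545.5 = 94.5; midpoint Q̄ = (545.5 + 640)/2 = 592.75.
ΔI = 11550 − 12630 = -1080; midpoint Ī = (12630 + 11550)/2 = 12090.
η = (ΔQ/Q̄) ÷ (ΔI/Ī) = (94.5/592.75) ÷ (-1080/12090) = -1.78.

-1.78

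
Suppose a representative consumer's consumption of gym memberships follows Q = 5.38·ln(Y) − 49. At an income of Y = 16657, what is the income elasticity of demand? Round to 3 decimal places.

1.632

At Y = 16657: Q = 3.297.
dQ/dY = 5.38/Y = 0.000322987 at this income.
η = (dQ/dY)·(Y/Q) = 0.000322987 × (16657/3.297) = 1.632.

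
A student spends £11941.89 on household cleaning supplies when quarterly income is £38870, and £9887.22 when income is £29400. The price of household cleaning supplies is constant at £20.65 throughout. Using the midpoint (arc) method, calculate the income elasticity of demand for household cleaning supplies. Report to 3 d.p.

With a constant price, Q₁ = 11941.89/20.65 = 578.300 and Q₂ = 9887.22/20.65 = 478.800 (equivalently, work directly with expenditure since P cancels).
Midpoint %ΔQ = (9887.22 − 11941.89)/10914.56 = -0.18825; midpoint %ΔI = (29400 − 38870)/34135 = -0.27743.
η = -0.18825 / -0.27743 = 0.679.

0.679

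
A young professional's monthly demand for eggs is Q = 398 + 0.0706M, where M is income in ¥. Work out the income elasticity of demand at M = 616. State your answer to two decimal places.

0.10

At M = 616: Q = 441.490.
dQ/dM = 0.0706.
η = (dQ/dM)·(M/Q) = 0.0706 × (616/441.490) = 0.10.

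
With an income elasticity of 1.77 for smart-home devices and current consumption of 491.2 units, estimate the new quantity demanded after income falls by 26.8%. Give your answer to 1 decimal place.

258.2

%ΔQ ≈ η × %ΔI = 1.77 × (-26.8%) = -47.436%.
New Q ≈ 491.2 × (1 − 0.47436) = 258.2.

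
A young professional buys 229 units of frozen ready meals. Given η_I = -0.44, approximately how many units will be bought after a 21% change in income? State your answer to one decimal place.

%ΔQ ≈ η × %ΔI = -0.44 × 21% = -9.24%.
New Q ≈ 229 × (1 − 0.0924) = 207.8.

207.8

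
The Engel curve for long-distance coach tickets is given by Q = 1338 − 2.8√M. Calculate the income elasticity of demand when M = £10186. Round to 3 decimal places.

-0.134

At M = 10186: Q = 1055.408.
dQ/dM = -2.8/(2√M) = -0.0138716 at this income.
η = (dQ/dM)·(M/Q) = -0.0138716 × (10186/1055.408) = -0.134.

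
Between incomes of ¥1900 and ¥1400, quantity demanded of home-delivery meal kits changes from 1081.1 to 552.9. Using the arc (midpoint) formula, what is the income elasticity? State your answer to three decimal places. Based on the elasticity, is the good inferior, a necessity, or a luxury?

2.133 (luxury)

ΔQ = 552.9 − 1081.1 = -528.2; midpoint Q̄ = (1081.1 + 552.9)/2 = 817.
ΔI = 1400 − 1900 = -500; midpoint Ī = (1900 + 1400)/2 = 1650.
η = (ΔQ/Q̄) ÷ (ΔI/Ī) = (-528.2/817) ÷ (-500/1650) = 2.133.
η > 1 ⇒ luxury.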